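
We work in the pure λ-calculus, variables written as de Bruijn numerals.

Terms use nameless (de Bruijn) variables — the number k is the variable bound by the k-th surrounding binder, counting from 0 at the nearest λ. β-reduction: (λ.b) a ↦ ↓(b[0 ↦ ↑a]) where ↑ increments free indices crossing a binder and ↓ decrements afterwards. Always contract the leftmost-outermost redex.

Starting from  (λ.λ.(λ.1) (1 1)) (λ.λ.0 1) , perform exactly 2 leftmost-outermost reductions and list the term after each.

  start: (λ.λ.(λ.1) (1 1)) (λ.λ.0 1)
  →1  λ.(λ.1) ((λ.λ.0 1) (λ.λ.0 1))
  →2  λ.0

Answer: after 2 steps: λ.0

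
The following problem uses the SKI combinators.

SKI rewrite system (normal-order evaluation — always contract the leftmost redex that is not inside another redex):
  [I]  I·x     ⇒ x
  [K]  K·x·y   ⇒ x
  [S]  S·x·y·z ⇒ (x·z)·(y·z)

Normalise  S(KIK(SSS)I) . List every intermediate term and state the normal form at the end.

  start: S(KIK(SSS)I)
  →1  S(I(SSS)I)
  →2  S(SSSI)
  →3  S(SI(SI))

Answer: normal form = S(SI(SI))  (in 3 steps)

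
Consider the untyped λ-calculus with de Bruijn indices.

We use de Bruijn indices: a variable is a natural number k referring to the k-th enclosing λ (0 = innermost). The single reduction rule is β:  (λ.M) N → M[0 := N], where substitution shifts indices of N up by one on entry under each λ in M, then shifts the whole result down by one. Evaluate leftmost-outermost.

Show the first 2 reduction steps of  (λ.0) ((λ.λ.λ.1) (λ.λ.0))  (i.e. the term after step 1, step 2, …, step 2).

Answer: after 2 steps: λ.λ.1

Reduction:
  start: (λ.0) ((λ.λ.λ.1) (λ.λ.0))
  step 1: (λ.λ.λ.1) (λ.λ.0)
  step 2: λ.λ.1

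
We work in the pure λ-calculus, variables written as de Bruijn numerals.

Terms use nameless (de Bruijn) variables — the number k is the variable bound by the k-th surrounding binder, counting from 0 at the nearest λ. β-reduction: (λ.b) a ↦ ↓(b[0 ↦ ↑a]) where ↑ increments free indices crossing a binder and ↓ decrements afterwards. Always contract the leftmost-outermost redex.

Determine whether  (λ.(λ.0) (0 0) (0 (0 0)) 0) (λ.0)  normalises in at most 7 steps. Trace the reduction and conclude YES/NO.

Answer: YES — reaches normal form λ.0 in 7 ≤ 7 steps

Working:
  start: (λ.(λ.0) (0 0) (0 (0 0)) 0) (λ.0)
  [1] (λ.0) ((λ.0) (λ.0)) ((λ.0) ((λ.0) (λ.0))) (λ.0)
  [2] (λ.0) (λ.0) ((λ.0) ((λ.0) (λ.0))) (λ.0)
  [3] (λ.0) ((λ.0) ((λ.0) (λ.0))) (λ.0)
  [4] (λ.0) ((λ.0) (λ.0)) (λ.0)
  [5] (λ.0) (λ.0) (λ.0)
  [6] (λ.0) (λ.0)
  [7] λ.0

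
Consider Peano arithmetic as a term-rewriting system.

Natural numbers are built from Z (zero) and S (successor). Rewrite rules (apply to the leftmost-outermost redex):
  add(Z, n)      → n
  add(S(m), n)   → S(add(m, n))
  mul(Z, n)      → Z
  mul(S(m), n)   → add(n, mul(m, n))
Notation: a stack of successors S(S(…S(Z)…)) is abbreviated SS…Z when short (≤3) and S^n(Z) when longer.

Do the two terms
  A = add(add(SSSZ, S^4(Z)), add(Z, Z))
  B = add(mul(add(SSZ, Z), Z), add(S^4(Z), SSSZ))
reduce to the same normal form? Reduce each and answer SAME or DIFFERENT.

Term A:
  start: add(add(SSSZ, S^4(Z)), add(Z, Z))
  step 1: add(S(add(SSZ, S^4(Z))), add(Z, Z))
  step 2: S(add(add(SSZ, S^4(Z)), add(Z, Z)))
  step 3: S(add(S(add(SZ, S^4(Z))), add(Z, Z)))
  step 4: S(S(add(add(SZ, S^4(Z)), add(Z, Z))))
  step 5: S(S(add(S(add(Z, S^4(Z))), add(Z, Z))))
  step 6: S(S(S(add(add(Z, S^4(Z)), add(Z, Z)))))
  step 7: S(S(S(add(S^4(Z), add(Z, Z)))))
  step 8: S(S(S(S(add(SSSZ, add(Z, Z))))))
  step 9: S(S(S(S(S(add(SSZ, add(Z, Z)))))))
  step 10: S(S(S(S(S(S(add(SZ, add(Z, Z))))))))
  step 11: S(S(S(S(S(S(S(add(Z, add(Z, Z)))))))))
  step 12: S(S(S(S(S(S(S(add(Z, Z))))))))
  step 13: S^7(Z)

Term B:
  start: add(mul(add(SSZ, Z), Z), add(S^4(Z), SSSZ))
  step 1: add(mul(S(add(SZ, Z)), Z), add(S^4(Z), SSSZ))
  step 2: add(add(Z, mul(add(SZ, Z), Z)), add(S^4(Z), SSSZ))
  step 3: add(mul(add(SZ, Z), Z), add(S^4(Z), SSSZ))
  step 4: add(mul(S(add(Z, Z)), Z), add(S^4(Z), SSSZ))
  step 5: add(add(Z, mul(add(Z, Z), Z)), add(S^4(Z), SSSZ))
  step 6: add(mul(add(Z, Z), Z), add(S^4(Z), SSSZ))
  step 7: add(mul(Z, Z), add(S^4(Z), SSSZ))
  step 8: add(Z, add(S^4(Z), SSSZ))
  step 9: add(S^4(Z), SSSZ)
  step 10: S(add(SSSZ, SSSZ))
  step 11: S(S(add(SSZ, SSSZ)))
  step 12: S(S(S(add(SZ, SSSZ))))
  step 13: S(S(S(S(add(Z, SSSZ)))))
  step 14: S^7(Z)

Answer: SAME — A ⇓ S^7(Z), B ⇓ S^7(Z)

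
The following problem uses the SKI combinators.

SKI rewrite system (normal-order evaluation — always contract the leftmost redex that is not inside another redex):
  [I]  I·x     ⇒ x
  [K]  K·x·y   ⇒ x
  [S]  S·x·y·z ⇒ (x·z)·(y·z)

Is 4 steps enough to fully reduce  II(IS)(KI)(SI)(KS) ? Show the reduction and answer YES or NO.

  start: II(IS)(KI)(SI)(KS)
  [1] I(IS)(KI)(SI)(KS)
  [2] IS(KI)(SI)(KS)
  [3] S(KI)(SI)(KS)
  [4] KI(KS)(SI(KS))

Answer: NO — after 4 steps the term is KI(KS)(SI(KS)), not yet normal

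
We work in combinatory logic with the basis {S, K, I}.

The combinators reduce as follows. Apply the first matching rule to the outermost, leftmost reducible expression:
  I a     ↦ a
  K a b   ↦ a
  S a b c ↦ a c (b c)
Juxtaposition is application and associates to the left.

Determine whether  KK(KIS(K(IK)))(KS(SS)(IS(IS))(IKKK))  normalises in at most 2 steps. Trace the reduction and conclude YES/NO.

Answer: NO — after 2 steps the term is K(S(IS(IS))(IKKK)), not yet normal

Derivation:
  start: KK(KIS(K(IK)))(KS(SS)(IS(IS))(IKKK))
  →1  K(KS(SS)(IS(IS))(IKKK))
  →2  K(S(IS(IS))(IKKK))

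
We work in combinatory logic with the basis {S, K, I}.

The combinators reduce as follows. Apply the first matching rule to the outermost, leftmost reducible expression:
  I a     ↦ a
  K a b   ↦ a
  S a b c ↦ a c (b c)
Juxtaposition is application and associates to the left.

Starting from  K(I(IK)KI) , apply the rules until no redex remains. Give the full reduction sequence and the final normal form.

Answer: normal form = KK  (in 3 steps)

Reduction:
  start: K(I(IK)KI)
  →1  K(IKKI)
  →2  K(KKI)
  →3  KK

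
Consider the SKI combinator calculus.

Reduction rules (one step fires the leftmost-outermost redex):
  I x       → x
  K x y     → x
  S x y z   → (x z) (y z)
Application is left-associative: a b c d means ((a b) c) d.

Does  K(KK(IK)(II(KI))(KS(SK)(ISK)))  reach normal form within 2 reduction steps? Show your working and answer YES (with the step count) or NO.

Answer: NO — after 2 steps the term is K(II(KI)), not yet normal

Derivation:
  start: K(KK(IK)(II(KI))(KS(SK)(ISK)))
  →1  K(K(II(KI))(KS(SK)(ISK)))
  →2  K(II(KI))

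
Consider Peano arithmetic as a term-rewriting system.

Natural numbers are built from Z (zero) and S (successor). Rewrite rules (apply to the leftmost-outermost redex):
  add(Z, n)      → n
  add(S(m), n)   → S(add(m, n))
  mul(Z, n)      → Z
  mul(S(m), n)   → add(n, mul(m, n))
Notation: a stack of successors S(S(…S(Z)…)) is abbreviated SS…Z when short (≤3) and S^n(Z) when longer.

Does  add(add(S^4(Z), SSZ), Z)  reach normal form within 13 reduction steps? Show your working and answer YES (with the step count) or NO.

  start: add(add(S^4(Z), SSZ), Z)
  →1  add(S(add(SSSZ, SSZ)), Z)
  →2  S(add(add(SSSZ, SSZ), Z))
  →3  S(add(S(add(SSZ, SSZ)), Z))
  →4  S(S(add(add(SSZ, SSZ), Z)))
  →5  S(S(add(S(add(SZ, SSZ)), Z)))
  →6  S(S(S(add(add(SZ, SSZ), Z))))
  →7  S(S(S(add(S(add(Z, SSZ)), Z))))
  →8  S(S(S(S(add(add(Z, SSZ), Z)))))
  →9  S(S(S(S(add(SSZ, Z)))))
  →10  S(S(S(S(S(add(SZ, Z))))))
  →11  S(S(S(S(S(S(add(Z, Z)))))))
  →12  S^6(Z)

Answer: YES — reaches normal form S^6(Z) in 12 ≤ 13 steps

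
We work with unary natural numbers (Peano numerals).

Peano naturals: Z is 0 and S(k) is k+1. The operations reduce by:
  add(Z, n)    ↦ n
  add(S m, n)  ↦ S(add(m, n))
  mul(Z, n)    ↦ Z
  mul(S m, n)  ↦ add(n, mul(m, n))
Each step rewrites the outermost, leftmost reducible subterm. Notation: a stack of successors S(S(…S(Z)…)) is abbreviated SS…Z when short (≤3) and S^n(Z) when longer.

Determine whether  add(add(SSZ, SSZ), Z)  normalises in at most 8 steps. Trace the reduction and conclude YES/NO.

Answer: YES — reaches normal form S^4(Z) in 8 ≤ 8 steps

Derivation:
  start: add(add(SSZ, SSZ), Z)
  →1  add(S(add(SZ, SSZ)), Z)
  →2  S(add(add(SZ, SSZ), Z))
  →3  S(add(S(add(Z, SSZ)), Z))
  →4  S(S(add(add(Z, SSZ), Z)))
  →5  S(S(add(SSZ, Z)))
  →6  S(S(S(add(SZ, Z))))
  →7  S(S(S(S(add(Z, Z)))))
  →8  S^4(Z)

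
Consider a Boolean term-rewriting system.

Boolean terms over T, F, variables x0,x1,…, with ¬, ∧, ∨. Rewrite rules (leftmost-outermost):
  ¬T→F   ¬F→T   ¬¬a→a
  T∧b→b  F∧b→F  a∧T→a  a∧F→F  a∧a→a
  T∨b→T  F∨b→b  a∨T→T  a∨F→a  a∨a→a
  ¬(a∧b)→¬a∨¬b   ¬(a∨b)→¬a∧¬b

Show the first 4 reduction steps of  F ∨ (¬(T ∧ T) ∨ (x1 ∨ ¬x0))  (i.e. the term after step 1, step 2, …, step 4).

Answer: after 4 steps: F ∨ (x1 ∨ ¬x0)

Derivation:
  start: F ∨ (¬(T ∧ T) ∨ (x1 ∨ ¬x0))
  step 1: ¬(T ∧ T) ∨ (x1 ∨ ¬x0)
  step 2: (¬T ∨ ¬T) ∨ (x1 ∨ ¬x0)
  step 3: ¬T ∨ (x1 ∨ ¬x0)
  step 4: F ∨ (x1 ∨ ¬x0)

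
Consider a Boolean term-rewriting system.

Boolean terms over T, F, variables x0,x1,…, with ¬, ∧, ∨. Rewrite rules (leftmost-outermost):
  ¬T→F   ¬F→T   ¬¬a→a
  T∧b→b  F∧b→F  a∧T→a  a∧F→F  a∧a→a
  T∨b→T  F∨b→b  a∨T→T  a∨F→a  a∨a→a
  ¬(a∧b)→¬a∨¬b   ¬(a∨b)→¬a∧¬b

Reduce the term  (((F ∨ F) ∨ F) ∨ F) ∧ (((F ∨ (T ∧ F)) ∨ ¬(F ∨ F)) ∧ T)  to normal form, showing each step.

  start: (((F ∨ F) ∨ F) ∨ F) ∧ (((F ∨ (T ∧ F)) ∨ ¬(F ∨ F)) ∧ T)
  step 1: ((F ∨ F) ∨ F) ∧ (((F ∨ (T ∧ F)) ∨ ¬(F ∨ F)) ∧ T)
  step 2: (F ∨ F) ∧ (((F ∨ (T ∧ F)) ∨ ¬(F ∨ F)) ∧ T)
  step 3: F ∧ (((F ∨ (T ∧ F)) ∨ ¬(F ∨ F)) ∧ T)
  step 4: F

Answer: normal form = F  (in 4 steps)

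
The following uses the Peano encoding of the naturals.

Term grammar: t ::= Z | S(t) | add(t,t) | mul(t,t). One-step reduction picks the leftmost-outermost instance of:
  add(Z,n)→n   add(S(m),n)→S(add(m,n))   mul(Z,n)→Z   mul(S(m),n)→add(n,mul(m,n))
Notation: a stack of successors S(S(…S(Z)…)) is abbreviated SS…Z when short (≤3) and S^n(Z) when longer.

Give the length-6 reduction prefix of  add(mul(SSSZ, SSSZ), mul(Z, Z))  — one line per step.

Answer: after 6 steps: S(S(add(S(add(Z, mul(SSZ, SSSZ))), mul(Z, Z))))

Derivation:
  start: add(mul(SSSZ, SSSZ), mul(Z, Z))
  →1  add(add(SSSZ, mul(SSZ, SSSZ)), mul(Z, Z))
  →2  add(S(add(SSZ, mul(SSZ, SSSZ))), mul(Z, Z))
  →3  S(add(add(SSZ, mul(SSZ, SSSZ)), mul(Z, Z)))
  →4  S(add(S(add(SZ, mul(SSZ, SSSZ))), mul(Z, Z)))
  →5  S(S(add(add(SZ, mul(SSZ, SSSZ)), mul(Z, Z))))
  →6  S(S(add(S(add(Z, mul(SSZ, SSSZ))), mul(Z, Z))))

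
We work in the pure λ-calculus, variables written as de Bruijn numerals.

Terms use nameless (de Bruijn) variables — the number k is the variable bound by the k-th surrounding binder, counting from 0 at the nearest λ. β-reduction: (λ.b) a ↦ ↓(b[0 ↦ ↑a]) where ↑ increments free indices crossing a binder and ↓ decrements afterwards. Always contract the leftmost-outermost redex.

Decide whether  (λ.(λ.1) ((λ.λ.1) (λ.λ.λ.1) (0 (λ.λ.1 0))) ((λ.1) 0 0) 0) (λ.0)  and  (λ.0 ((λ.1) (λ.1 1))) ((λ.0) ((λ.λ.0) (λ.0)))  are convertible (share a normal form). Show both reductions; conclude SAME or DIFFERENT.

Answer: SAME — A ⇓ λ.0, B ⇓ λ.0

Reduction:
Term A:
  start: (λ.(λ.1) ((λ.λ.1) (λ.λ.λ.1) (0 (λ.λ.1 0))) ((λ.1) 0 0) 0) (λ.0)
  →1  (λ.λ.0) ((λ.λ.1) (λ.λ.λ.1) ((λ.0) (λ.λ.1 0))) ((λ.λ.0) (λ.0) (λ.0)) (λ.0)
  →2  (λ.0) ((λ.λ.0) (λ.0) (λ.0)) (λ.0)
  →3  (λ.λ.0) (λ.0) (λ.0) (λ.0)
  →4  (λ.0) (λ.0) (λ.0)
  →5  (λ.0) (λ.0)
  →6  λ.0

Term B:
  start: (λ.0 ((λ.1) (λ.1 1))) ((λ.0) ((λ.λ.0) (λ.0)))
  →1  (λ.0) ((λ.λ.0) (λ.0)) ((λ.(λ.0) ((λ.λ.0) (λ.0))) (λ.(λ.0) ((λ.λ.0) (λ.0)) ((λ.0) ((λ.λ.0) (λ.0)))))
  →2  (λ.λ.0) (λ.0) ((λ.(λ.0) ((λ.λ.0) (λ.0))) (λ.(λ.0) ((λ.λ.0) (λ.0)) ((λ.0) ((λ.λ.0) (λ.0)))))
  →3  (λ.0) ((λ.(λ.0) ((λ.λ.0) (λ.0))) (λ.(λ.0) ((λ.λ.0) (λ.0)) ((λ.0) ((λ.λ.0) (λ.0)))))
  →4  (λ.(λ.0) ((λ.λ.0) (λ.0))) (λ.(λ.0) ((λ.λ.0) (λ.0)) ((λ.0) ((λ.λ.0) (λ.0))))
  →5  (λ.0) ((λ.λ.0) (λ.0))
  →6  (λ.λ.0) (λ.0)
  →7  λ.0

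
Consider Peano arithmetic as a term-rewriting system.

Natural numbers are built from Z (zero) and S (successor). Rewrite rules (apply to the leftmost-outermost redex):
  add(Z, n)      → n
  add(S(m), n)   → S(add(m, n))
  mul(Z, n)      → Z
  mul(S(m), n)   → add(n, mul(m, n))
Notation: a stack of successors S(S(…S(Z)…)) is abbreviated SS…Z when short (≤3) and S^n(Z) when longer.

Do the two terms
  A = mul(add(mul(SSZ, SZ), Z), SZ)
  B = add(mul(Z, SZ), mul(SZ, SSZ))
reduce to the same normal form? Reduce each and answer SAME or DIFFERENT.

Term A:
  start: mul(add(mul(SSZ, SZ), Z), SZ)
  step 1: mul(add(add(SZ, mul(SZ, SZ)), Z), SZ)
  step 2: mul(add(S(add(Z, mul(SZ, SZ))), Z), SZ)
  step 3: mul(S(add(add(Z, mul(SZ, SZ)), Z)), SZ)
  step 4: add(SZ, mul(add(add(Z, mul(SZ, SZ)), Z), SZ))
  step 5: S(add(Z, mul(add(add(Z, mul(SZ, SZ)), Z), SZ)))
  step 6: S(mul(add(add(Z, mul(SZ, SZ)), Z), SZ))
  step 7: S(mul(add(mul(SZ, SZ), Z), SZ))
  step 8: S(mul(add(add(SZ, mul(Z, SZ)), Z), SZ))
  step 9: S(mul(add(S(add(Z, mul(Z, SZ))), Z), SZ))
  step 10: S(mul(S(add(add(Z, mul(Z, SZ)), Z)), SZ))
  step 11: S(add(SZ, mul(add(add(Z, mul(Z, SZ)), Z), SZ)))
  step 12: S(S(add(Z, mul(add(add(Z, mul(Z, SZ)), Z), SZ))))
  step 13: S(S(mul(add(add(Z, mul(Z, SZ)), Z), SZ)))
  step 14: S(S(mul(add(mul(Z, SZ), Z), SZ)))
  step 15: S(S(mul(add(Z, Z), SZ)))
  step 16: S(S(mul(Z, SZ)))
  step 17: SSZ

Term B:
  start: add(mul(Z, SZ), mul(SZ, SSZ))
  step 1: add(Z, mul(SZ, SSZ))
  step 2: mul(SZ, SSZ)
  step 3: add(SSZ, mul(Z, SSZ))
  step 4: S(add(SZ, mul(Z, SSZ)))
  step 5: S(S(add(Z, mul(Z, SSZ))))
  step 6: S(S(mul(Z, SSZ)))
  step 7: SSZ

Answer: SAME — A ⇓ SSZ, B ⇓ SSZ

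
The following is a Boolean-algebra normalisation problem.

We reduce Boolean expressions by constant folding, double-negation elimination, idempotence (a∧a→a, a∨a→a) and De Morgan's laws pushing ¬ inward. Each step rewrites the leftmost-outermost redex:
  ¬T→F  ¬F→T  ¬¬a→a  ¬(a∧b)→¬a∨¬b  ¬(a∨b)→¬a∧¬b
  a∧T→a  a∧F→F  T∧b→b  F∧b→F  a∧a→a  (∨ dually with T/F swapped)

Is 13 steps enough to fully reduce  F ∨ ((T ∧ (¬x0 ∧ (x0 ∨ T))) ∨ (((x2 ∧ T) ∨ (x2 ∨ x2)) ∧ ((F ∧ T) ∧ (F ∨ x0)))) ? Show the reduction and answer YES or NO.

  start: F ∨ ((T ∧ (¬x0 ∧ (x0 ∨ T))) ∨ (((x2 ∧ T) ∨ (x2 ∨ x2)) ∧ ((F ∧ T) ∧ (F ∨ x0))))
  [1] (T ∧ (¬x0 ∧ (x0 ∨ T))) ∨ (((x2 ∧ T) ∨ (x2 ∨ x2)) ∧ ((F ∧ T) ∧ (F ∨ x0)))
  [2] (¬x0 ∧ (x0 ∨ T)) ∨ (((x2 ∧ T) ∨ (x2 ∨ x2)) ∧ ((F ∧ T) ∧ (F ∨ x0)))
  [3] (¬x0 ∧ T) ∨ (((x2 ∧ T) ∨ (x2 ∨ x2)) ∧ ((F ∧ T) ∧ (F ∨ x0)))
  [4] ¬x0 ∨ (((x2 ∧ T) ∨ (x2 ∨ x2)) ∧ ((F ∧ T) ∧ (F ∨ x0)))
  [5] ¬x0 ∨ ((x2 ∨ (x2 ∨ x2)) ∧ ((F ∧ T) ∧ (F ∨ x0)))
  [6] ¬x0 ∨ ((x2 ∨ x2) ∧ ((F ∧ T) ∧ (F ∨ x0)))
  [7] ¬x0 ∨ (x2 ∧ ((F ∧ T) ∧ (F ∨ x0)))
  [8] ¬x0 ∨ (x2 ∧ (F ∧ (F ∨ x0)))
  [9] ¬x0 ∨ (x2 ∧ F)
  [10] ¬x0 ∨ F
  [11] ¬x0

Answer: YES — reaches normal form ¬x0 in 11 ≤ 13 steps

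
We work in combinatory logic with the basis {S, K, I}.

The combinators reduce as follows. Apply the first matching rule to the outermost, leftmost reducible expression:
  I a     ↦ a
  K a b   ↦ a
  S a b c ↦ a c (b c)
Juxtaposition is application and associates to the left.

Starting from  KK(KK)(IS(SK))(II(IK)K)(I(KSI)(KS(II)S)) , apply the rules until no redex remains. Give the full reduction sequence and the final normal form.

Answer: normal form = S(SK)(S(SS))  (in 6 steps)

Derivation:
  start: KK(KK)(IS(SK))(II(IK)K)(I(KSI)(KS(II)S))
  [1] K(IS(SK))(II(IK)K)(I(KSI)(KS(II)S))
  [2] IS(SK)(I(KSI)(KS(II)S))
  [3] S(SK)(I(KSI)(KS(II)S))
  [4] S(SK)(KSI(KS(II)S))
  [5] S(SK)(S(KS(II)S))
  [6] S(SK)(S(SS))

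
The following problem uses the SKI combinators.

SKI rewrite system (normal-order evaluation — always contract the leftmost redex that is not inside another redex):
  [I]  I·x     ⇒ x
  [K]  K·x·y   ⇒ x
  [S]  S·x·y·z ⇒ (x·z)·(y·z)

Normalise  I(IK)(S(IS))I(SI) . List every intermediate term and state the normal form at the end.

  start: I(IK)(S(IS))I(SI)
  step 1: IK(S(IS))I(SI)
  step 2: K(S(IS))I(SI)
  step 3: S(IS)(SI)
  step 4: SS(SI)

Answer: normal form = SS(SI)  (in 4 steps)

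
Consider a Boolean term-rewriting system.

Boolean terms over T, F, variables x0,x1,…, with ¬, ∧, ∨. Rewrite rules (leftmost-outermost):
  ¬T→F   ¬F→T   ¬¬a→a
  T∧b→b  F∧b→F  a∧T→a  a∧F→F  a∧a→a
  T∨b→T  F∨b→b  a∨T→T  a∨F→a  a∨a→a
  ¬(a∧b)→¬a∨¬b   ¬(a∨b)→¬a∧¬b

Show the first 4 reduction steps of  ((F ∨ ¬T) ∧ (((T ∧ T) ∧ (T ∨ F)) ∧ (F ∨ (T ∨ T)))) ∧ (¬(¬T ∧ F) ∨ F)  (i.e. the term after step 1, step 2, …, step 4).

Answer: after 4 steps: F

Reduction:
  start: ((F ∨ ¬T) ∧ (((T ∧ T) ∧ (T ∨ F)) ∧ (F ∨ (T ∨ T)))) ∧ (¬(¬T ∧ F) ∨ F)
  [1] (¬T ∧ (((T ∧ T) ∧ (T ∨ F)) ∧ (F ∨ (T ∨ T)))) ∧ (¬(¬T ∧ F) ∨ F)
  [2] (F ∧ (((T ∧ T) ∧ (T ∨ F)) ∧ (F ∨ (T ∨ T)))) ∧ (¬(¬T ∧ F) ∨ F)
  [3] F ∧ (¬(¬T ∧ F) ∨ F)
  [4] F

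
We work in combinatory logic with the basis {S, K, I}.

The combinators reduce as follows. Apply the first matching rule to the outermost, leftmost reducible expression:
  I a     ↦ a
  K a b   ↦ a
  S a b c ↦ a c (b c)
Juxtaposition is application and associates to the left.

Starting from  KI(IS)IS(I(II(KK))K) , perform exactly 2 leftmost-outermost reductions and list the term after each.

Answer: after 2 steps: IS(I(II(KK))K)

Reduction:
  start: KI(IS)IS(I(II(KK))K)
  [1] IIS(I(II(KK))K)
  [2] IS(I(II(KK))K)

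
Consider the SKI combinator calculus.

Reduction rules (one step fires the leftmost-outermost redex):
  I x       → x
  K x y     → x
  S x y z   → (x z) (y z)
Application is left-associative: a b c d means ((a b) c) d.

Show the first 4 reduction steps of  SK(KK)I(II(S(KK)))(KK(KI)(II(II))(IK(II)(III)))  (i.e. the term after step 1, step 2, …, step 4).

Answer: after 4 steps: I(S(KK))(KK(KI)(II(II))(IK(II)(III)))

Working:
  start: SK(KK)I(II(S(KK)))(KK(KI)(II(II))(IK(II)(III)))
  →1  KI(KKI)(II(S(KK)))(KK(KI)(II(II))(IK(II)(III)))
  →2  I(II(S(KK)))(KK(KI)(II(II))(IK(II)(III)))
  →3  II(S(KK))(KK(KI)(II(II))(IK(II)(III)))
  →4  I(S(KK))(KK(KI)(II(II))(IK(II)(III)))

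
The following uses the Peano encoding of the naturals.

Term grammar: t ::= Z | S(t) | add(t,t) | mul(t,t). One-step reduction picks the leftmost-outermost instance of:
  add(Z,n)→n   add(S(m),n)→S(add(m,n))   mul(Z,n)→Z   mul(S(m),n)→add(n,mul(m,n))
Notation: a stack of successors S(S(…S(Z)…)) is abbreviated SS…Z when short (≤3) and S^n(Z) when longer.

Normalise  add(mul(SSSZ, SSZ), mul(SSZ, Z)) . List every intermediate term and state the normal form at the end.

  start: add(mul(SSSZ, SSZ), mul(SSZ, Z))
  [1] add(add(SSZ, mul(SSZ, SSZ)), mul(SSZ, Z))
  [2] add(S(add(SZ, mul(SSZ, SSZ))), mul(SSZ, Z))
  [3] S(add(add(SZ, mul(SSZ, SSZ)), mul(SSZ, Z)))
  [4] S(add(S(add(Z, mul(SSZ, SSZ))), mul(SSZ, Z)))
  [5] S(S(add(add(Z, mul(SSZ, SSZ)), mul(SSZ, Z))))
  [6] S(S(add(mul(SSZ, SSZ), mul(SSZ, Z))))
  [7] S(S(add(add(SSZ, mul(SZ, SSZ)), mul(SSZ, Z))))
  [8] S(S(add(S(add(SZ, mul(SZ, SSZ))), mul(SSZ, Z))))
  [9] S(S(S(add(add(SZ, mul(SZ, SSZ)), mul(SSZ, Z)))))
  [10] S(S(S(add(S(add(Z, mul(SZ, SSZ))), mul(SSZ, Z)))))
  [11] S(S(S(S(add(add(Z, mul(SZ, SSZ)), mul(SSZ, Z))))))
  [12] S(S(S(S(add(mul(SZ, SSZ), mul(SSZ, Z))))))
  [13] S(S(S(S(add(add(SSZ, mul(Z, SSZ)), mul(SSZ, Z))))))
  [14] S(S(S(S(add(S(add(SZ, mul(Z, SSZ))), mul(SSZ, Z))))))
  [15] S(S(S(S(S(add(add(SZ, mul(Z, SSZ)), mul(SSZ, Z)))))))
  [16] S(S(S(S(S(add(S(add(Z, mul(Z, SSZ))), mul(SSZ, Z)))))))
  [17] S(S(S(S(S(S(add(add(Z, mul(Z, SSZ)), mul(SSZ, Z))))))))
  [18] S(S(S(S(S(S(add(mul(Z, SSZ), mul(SSZ, Z))))))))
  [19] S(S(S(S(S(S(add(Z, mul(SSZ, Z))))))))
  [20] S(S(S(S(S(S(mul(SSZ, Z)))))))
  [21] S(S(S(S(S(S(add(Z, mul(SZ, Z))))))))
  [22] S(S(S(S(S(S(mul(SZ, Z)))))))
  [23] S(S(S(S(S(S(add(Z, mul(Z, Z))))))))
  [24] S(S(S(S(S(S(mul(Z, Z)))))))
  [25] S^6(Z)

Answer: normal form = S^6(Z)  (in 25 steps)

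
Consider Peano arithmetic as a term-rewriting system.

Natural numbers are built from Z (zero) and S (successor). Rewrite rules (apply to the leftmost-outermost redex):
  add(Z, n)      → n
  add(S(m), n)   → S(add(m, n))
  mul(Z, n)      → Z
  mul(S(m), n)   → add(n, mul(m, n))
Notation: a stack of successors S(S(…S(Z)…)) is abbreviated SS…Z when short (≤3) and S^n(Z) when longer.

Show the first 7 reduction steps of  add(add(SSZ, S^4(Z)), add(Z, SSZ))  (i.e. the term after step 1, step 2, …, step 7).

Answer: after 7 steps: S(S(S(S(add(SSZ, add(Z, SSZ))))))

Working:
  start: add(add(SSZ, S^4(Z)), add(Z, SSZ))
  step 1: add(S(add(SZ, S^4(Z))), add(Z, SSZ))
  step 2: S(add(add(SZ, S^4(Z)), add(Z, SSZ)))
  step 3: S(add(S(add(Z, S^4(Z))), add(Z, SSZ)))
  step 4: S(S(add(add(Z, S^4(Z)), add(Z, SSZ))))
  step 5: S(S(add(S^4(Z), add(Z, SSZ))))
  step 6: S(S(S(add(SSSZ, add(Z, SSZ)))))
  step 7: S(S(S(S(add(SSZ, add(Z, SSZ))))))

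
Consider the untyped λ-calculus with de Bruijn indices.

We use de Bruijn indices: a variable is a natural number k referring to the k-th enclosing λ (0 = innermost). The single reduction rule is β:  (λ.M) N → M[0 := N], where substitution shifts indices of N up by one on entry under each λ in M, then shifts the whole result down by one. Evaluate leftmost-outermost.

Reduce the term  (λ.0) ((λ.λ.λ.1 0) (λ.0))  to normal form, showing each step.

Answer: normal form = λ.λ.1 0  (in 2 steps)

Derivation:
  start: (λ.0) ((λ.λ.λ.1 0) (λ.0))
  step 1: (λ.λ.λ.1 0) (λ.0)
  step 2: λ.λ.1 0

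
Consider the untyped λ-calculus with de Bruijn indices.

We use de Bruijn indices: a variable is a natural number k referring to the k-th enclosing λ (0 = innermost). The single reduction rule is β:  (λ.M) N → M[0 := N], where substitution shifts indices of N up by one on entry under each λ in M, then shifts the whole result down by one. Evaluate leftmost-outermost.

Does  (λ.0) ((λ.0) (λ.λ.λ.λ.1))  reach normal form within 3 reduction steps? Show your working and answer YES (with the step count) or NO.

Answer: YES — reaches normal form λ.λ.λ.λ.1 in 2 ≤ 3 steps

Reduction:
  start: (λ.0) ((λ.0) (λ.λ.λ.λ.1))
  [1] (λ.0) (λ.λ.λ.λ.1)
  [2] λ.λ.λ.λ.1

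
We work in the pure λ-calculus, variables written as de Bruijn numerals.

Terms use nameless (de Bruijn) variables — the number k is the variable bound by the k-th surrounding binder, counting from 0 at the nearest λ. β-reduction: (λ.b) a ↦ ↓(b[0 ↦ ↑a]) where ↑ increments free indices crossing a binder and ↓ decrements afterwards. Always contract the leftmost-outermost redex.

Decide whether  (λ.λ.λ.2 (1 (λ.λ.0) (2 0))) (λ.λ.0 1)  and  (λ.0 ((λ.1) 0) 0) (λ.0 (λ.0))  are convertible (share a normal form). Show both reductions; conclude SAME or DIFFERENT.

Term A:
  start: (λ.λ.λ.2 (1 (λ.λ.0) (2 0))) (λ.λ.0 1)
  →1  λ.λ.(λ.λ.0 1) (1 (λ.λ.0) ((λ.λ.0 1) 0))
  →2  λ.λ.λ.0 (2 (λ.λ.0) ((λ.λ.0 1) 1))
  →3  λ.λ.λ.0 (2 (λ.λ.0) (λ.0 2))

Term B:
  start: (λ.0 ((λ.1) 0) 0) (λ.0 (λ.0))
  →1  (λ.0 (λ.0)) ((λ.λ.0 (λ.0)) (λ.0 (λ.0))) (λ.0 (λ.0))
  →2  (λ.λ.0 (λ.0)) (λ.0 (λ.0)) (λ.0) (λ.0 (λ.0))
  →3  (λ.0 (λ.0)) (λ.0) (λ.0 (λ.0))
  →4  (λ.0) (λ.0) (λ.0 (λ.0))
  →5  (λ.0) (λ.0 (λ.0))
  →6  λ.0 (λ.0)

Answer: DIFFERENT — A ⇓ λ.λ.λ.0 (2 (λ.λ.0) (λ.0 2)), B ⇓ λ.0 (λ.0)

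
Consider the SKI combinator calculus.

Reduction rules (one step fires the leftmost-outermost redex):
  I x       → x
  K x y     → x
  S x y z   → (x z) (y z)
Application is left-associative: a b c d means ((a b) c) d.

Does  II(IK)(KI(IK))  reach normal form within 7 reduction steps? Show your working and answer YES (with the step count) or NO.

  start: II(IK)(KI(IK))
  step 1: I(IK)(KI(IK))
  step 2: IK(KI(IK))
  step 3: K(KI(IK))
  step 4: KI

Answer: YES — reaches normal form KI in 4 ≤ 7 steps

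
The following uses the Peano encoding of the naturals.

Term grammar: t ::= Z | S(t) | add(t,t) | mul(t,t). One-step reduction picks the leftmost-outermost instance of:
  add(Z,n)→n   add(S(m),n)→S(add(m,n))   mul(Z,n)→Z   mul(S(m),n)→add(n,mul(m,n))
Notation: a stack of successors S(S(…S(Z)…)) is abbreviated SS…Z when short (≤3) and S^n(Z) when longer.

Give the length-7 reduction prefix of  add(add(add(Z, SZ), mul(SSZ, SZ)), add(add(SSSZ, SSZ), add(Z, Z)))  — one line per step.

Answer: after 7 steps: S(S(add(add(Z, mul(SZ, SZ)), add(add(SSSZ, SSZ), add(Z, Z)))))

Derivation:
  start: add(add(add(Z, SZ), mul(SSZ, SZ)), add(add(SSSZ, SSZ), add(Z, Z)))
  [1] add(add(SZ, mul(SSZ, SZ)), add(add(SSSZ, SSZ), add(Z, Z)))
  [2] add(S(add(Z, mul(SSZ, SZ))), add(add(SSSZ, SSZ), add(Z, Z)))
  [3] S(add(add(Z, mul(SSZ, SZ)), add(add(SSSZ, SSZ), add(Z, Z))))
  [4] S(add(mul(SSZ, SZ), add(add(SSSZ, SSZ), add(Z, Z))))
  [5] S(add(add(SZ, mul(SZ, SZ)), add(add(SSSZ, SSZ), add(Z, Z))))
  [6] S(add(S(add(Z, mul(SZ, SZ))), add(add(SSSZ, SSZ), add(Z, Z))))
  [7] S(S(add(add(Z, mul(SZ, SZ)), add(add(SSSZ, SSZ), add(Z, Z)))))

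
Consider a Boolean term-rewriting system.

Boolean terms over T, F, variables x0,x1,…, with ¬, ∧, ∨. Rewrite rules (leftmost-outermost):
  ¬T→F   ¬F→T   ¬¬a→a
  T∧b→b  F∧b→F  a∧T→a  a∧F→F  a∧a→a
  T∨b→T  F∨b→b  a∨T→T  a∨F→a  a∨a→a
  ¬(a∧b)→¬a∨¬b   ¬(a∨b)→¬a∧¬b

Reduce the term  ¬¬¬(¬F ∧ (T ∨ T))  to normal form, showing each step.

Answer: normal form = F  (in 7 steps)

Working:
  start: ¬¬¬(¬F ∧ (T ∨ T))
  →1  ¬(¬F ∧ (T ∨ T))
  →2  ¬¬F ∨ ¬(T ∨ T)
  →3  F ∨ ¬(T ∨ T)
  →4  ¬(T ∨ T)
  →5  ¬T ∧ ¬T
  →6  ¬T
  →7  F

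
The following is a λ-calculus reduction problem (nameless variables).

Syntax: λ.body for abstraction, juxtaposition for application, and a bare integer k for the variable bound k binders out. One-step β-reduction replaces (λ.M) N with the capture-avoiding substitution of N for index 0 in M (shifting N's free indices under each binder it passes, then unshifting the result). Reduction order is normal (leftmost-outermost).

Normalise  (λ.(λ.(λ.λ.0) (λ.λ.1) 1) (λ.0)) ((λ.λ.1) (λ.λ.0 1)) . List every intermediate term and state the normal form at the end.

Answer: normal form = λ.λ.λ.0 1  (in 5 steps)

Working:
  start: (λ.(λ.(λ.λ.0) (λ.λ.1) 1) (λ.0)) ((λ.λ.1) (λ.λ.0 1))
  step 1: (λ.(λ.λ.0) (λ.λ.1) ((λ.λ.1) (λ.λ.0 1))) (λ.0)
  step 2: (λ.λ.0) (λ.λ.1) ((λ.λ.1) (λ.λ.0 1))
  step 3: (λ.0) ((λ.λ.1) (λ.λ.0 1))
  step 4: (λ.λ.1) (λ.λ.0 1)
  step 5: λ.λ.λ.0 1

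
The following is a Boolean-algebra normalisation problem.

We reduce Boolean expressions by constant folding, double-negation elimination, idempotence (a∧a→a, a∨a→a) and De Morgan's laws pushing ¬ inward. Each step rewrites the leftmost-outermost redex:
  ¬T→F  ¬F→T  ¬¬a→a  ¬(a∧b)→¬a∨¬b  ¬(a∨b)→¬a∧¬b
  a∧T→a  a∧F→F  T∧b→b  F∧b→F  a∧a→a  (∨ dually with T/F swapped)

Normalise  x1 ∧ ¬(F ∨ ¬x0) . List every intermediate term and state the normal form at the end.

  start: x1 ∧ ¬(F ∨ ¬x0)
  step 1: x1 ∧ (¬F ∧ ¬¬x0)
  step 2: x1 ∧ (T ∧ ¬¬x0)
  step 3: x1 ∧ ¬¬x0
  step 4: x1 ∧ x0

Answer: normal form = x1 ∧ x0  (in 4 steps)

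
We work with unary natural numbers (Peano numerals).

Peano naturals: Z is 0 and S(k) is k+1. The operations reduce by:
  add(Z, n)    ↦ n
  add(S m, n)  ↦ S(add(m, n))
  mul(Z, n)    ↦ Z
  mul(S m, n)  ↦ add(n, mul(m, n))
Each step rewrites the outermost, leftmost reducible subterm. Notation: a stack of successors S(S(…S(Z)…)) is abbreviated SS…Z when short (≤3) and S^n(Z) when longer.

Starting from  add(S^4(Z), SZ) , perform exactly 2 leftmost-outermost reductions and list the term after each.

Answer: after 2 steps: S(S(add(SSZ, SZ)))

Reduction:
  start: add(S^4(Z), SZ)
  →1  S(add(SSSZ, SZ))
  →2  S(S(add(SSZ, SZ)))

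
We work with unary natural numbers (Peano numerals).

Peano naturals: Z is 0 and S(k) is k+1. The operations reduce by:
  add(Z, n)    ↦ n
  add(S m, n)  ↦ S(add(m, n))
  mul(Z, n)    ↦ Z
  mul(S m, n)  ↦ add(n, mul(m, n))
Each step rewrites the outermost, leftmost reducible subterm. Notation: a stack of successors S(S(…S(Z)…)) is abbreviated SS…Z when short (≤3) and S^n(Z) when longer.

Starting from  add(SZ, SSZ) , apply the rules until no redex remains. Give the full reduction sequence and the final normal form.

Answer: normal form = SSSZ  (in 2 steps)

Working:
  start: add(SZ, SSZ)
  →1  S(add(Z, SSZ))
  →2  SSSZ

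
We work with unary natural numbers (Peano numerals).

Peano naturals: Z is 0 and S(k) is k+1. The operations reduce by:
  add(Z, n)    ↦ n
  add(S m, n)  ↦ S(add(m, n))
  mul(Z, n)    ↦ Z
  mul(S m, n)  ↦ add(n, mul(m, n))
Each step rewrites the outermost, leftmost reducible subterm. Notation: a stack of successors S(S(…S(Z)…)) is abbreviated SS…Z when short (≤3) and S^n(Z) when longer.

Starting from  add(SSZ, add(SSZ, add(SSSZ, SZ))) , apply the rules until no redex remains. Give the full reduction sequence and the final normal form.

  start: add(SSZ, add(SSZ, add(SSSZ, SZ)))
  step 1: S(add(SZ, add(SSZ, add(SSSZ, SZ))))
  step 2: S(S(add(Z, add(SSZ, add(SSSZ, SZ)))))
  step 3: S(S(add(SSZ, add(SSSZ, SZ))))
  step 4: S(S(S(add(SZ, add(SSSZ, SZ)))))
  step 5: S(S(S(S(add(Z, add(SSSZ, SZ))))))
  step 6: S(S(S(S(add(SSSZ, SZ)))))
  step 7: S(S(S(S(S(add(SSZ, SZ))))))
  step 8: S(S(S(S(S(S(add(SZ, SZ)))))))
  step 9: S(S(S(S(S(S(S(add(Z, SZ))))))))
  step 10: S^8(Z)

Answer: normal form = S^8(Z)  (in 10 steps)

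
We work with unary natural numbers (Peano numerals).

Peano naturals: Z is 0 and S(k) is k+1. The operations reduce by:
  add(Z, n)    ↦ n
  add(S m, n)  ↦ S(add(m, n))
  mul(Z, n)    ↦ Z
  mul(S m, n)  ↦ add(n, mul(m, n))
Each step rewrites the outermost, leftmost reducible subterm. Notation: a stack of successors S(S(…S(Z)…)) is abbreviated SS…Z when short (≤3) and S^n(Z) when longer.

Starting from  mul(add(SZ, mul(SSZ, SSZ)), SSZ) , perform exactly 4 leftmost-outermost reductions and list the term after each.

Answer: after 4 steps: S(S(add(Z, mul(add(Z, mul(SSZ, SSZ)), SSZ))))

Derivation:
  start: mul(add(SZ, mul(SSZ, SSZ)), SSZ)
  [1] mul(S(add(Z, mul(SSZ, SSZ))), SSZ)
  [2] add(SSZ, mul(add(Z, mul(SSZ, SSZ)), SSZ))
  [3] S(add(SZ, mul(add(Z, mul(SSZ, SSZ)), SSZ)))
  [4] S(S(add(Z, mul(add(Z, mul(SSZ, SSZ)), SSZ))))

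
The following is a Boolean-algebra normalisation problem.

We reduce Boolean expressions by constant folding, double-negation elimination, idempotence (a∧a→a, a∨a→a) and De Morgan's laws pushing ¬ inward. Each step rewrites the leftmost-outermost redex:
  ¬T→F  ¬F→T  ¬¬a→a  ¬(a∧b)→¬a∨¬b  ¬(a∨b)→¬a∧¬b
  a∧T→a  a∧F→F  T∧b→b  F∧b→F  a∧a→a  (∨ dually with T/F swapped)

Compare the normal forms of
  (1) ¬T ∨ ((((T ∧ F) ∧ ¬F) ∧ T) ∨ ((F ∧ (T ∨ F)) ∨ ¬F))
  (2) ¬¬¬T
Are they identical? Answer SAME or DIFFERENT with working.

Term A:
  start: ¬T ∨ ((((T ∧ F) ∧ ¬F) ∧ T) ∨ ((F ∧ (T ∨ F)) ∨ ¬F))
  →1  F ∨ ((((T ∧ F) ∧ ¬F) ∧ T) ∨ ((F ∧ (T ∨ F)) ∨ ¬F))
  →2  (((T ∧ F) ∧ ¬F) ∧ T) ∨ ((F ∧ (T ∨ F)) ∨ ¬F)
  →3  ((T ∧ F) ∧ ¬F) ∨ ((F ∧ (T ∨ F)) ∨ ¬F)
  →4  (F ∧ ¬F) ∨ ((F ∧ (T ∨ F)) ∨ ¬F)
  →5  F ∨ ((F ∧ (T ∨ F)) ∨ ¬F)
  →6  (F ∧ (T ∨ F)) ∨ ¬F
  →7  F ∨ ¬F
  →8  ¬F
  →9  T

Term B:
  start: ¬¬¬T
  →1  ¬T
  →2  F

Answer: DIFFERENT — A ⇓ T, B ⇓ F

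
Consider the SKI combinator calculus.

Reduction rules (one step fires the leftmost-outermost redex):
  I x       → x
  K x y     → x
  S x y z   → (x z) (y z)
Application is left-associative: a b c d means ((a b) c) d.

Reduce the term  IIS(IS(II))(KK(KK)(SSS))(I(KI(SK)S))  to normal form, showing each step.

Answer: normal form = S(S(SSS))(S(S(SSS)))  (in 20 steps)

Working:
  start: IIS(IS(II))(KK(KK)(SSS))(I(KI(SK)S))
  →1  IS(IS(II))(KK(KK)(SSS))(I(KI(SK)S))
  →2  S(IS(II))(KK(KK)(SSS))(I(KI(SK)S))
  →3  IS(II)(I(KI(SK)S))(KK(KK)(SSS)(I(KI(SK)S)))
  →4  S(II)(I(KI(SK)S))(KK(KK)(SSS)(I(KI(SK)S)))
  →5  II(KK(KK)(SSS)(I(KI(SK)S)))(I(KI(SK)S)(KK(KK)(SSS)(I(KI(SK)S))))
  →6  I(KK(KK)(SSS)(I(KI(SK)S)))(I(KI(SK)S)(KK(KK)(SSS)(I(KI(SK)S))))
  →7  KK(KK)(SSS)(I(KI(SK)S))(I(KI(SK)S)(KK(KK)(SSS)(I(KI(SK)S))))
  →8  K(SSS)(I(KI(SK)S))(I(KI(SK)S)(KK(KK)(SSS)(I(KI(SK)S))))
  →9  SSS(I(KI(SK)S)(KK(KK)(SSS)(I(KI(SK)S))))
  →10  S(I(KI(SK)S)(KK(KK)(SSS)(I(KI(SK)S))))(S(I(KI(SK)S)(KK(KK)(SSS)(I(KI(SK)S)))))
  →11  S(KI(SK)S(KK(KK)(SSS)(I(KI(SK)S))))(S(I(KI(SK)S)(KK(KK)(SSS)(I(KI(SK)S)))))
  →12  S(IS(KK(KK)(SSS)(I(KI(SK)S))))(S(I(KI(SK)S)(KK(KK)(SSS)(I(KI(SK)S)))))
  →13  S(S(KK(KK)(SSS)(I(KI(SK)S))))(S(I(KI(SK)S)(KK(KK)(SSS)(I(KI(SK)S)))))
  →14  S(S(K(SSS)(I(KI(SK)S))))(S(I(KI(SK)S)(KK(KK)(SSS)(I(KI(SK)S)))))
  →15  S(S(SSS))(S(I(KI(SK)S)(KK(KK)(SSS)(I(KI(SK)S)))))
  →16  S(S(SSS))(S(KI(SK)S(KK(KK)(SSS)(I(KI(SK)S)))))
  →17  S(S(SSS))(S(IS(KK(KK)(SSS)(I(KI(SK)S)))))
  →18  S(S(SSS))(S(S(KK(KK)(SSS)(I(KI(SK)S)))))
  →19  S(S(SSS))(S(S(K(SSS)(I(KI(SK)S)))))
  →20  S(S(SSS))(S(S(SSS)))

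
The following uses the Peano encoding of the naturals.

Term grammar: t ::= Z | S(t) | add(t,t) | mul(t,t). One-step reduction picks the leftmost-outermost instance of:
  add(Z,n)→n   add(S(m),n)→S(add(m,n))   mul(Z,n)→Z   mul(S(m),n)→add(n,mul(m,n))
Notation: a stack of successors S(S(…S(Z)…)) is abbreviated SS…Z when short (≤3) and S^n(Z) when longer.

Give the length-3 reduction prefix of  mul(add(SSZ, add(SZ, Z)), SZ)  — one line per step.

Answer: after 3 steps: S(add(Z, mul(add(SZ, add(SZ, Z)), SZ)))

Reduction:
  start: mul(add(SSZ, add(SZ, Z)), SZ)
  →1  mul(S(add(SZ, add(SZ, Z))), SZ)
  →2  add(SZ, mul(add(SZ, add(SZ, Z)), SZ))
  →3  S(add(Z, mul(add(SZ, add(SZ, Z)), SZ)))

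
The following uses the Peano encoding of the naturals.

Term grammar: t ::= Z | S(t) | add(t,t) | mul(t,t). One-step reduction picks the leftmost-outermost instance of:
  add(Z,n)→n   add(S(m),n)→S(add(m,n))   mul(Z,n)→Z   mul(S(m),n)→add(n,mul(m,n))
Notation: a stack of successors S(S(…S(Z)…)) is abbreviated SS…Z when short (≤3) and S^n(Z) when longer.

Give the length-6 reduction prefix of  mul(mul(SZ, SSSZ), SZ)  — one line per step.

  start: mul(mul(SZ, SSSZ), SZ)
  step 1: mul(add(SSSZ, mul(Z, SSSZ)), SZ)
  step 2: mul(S(add(SSZ, mul(Z, SSSZ))), SZ)
  step 3: add(SZ, mul(add(SSZ, mul(Z, SSSZ)), SZ))
  step 4: S(add(Z, mul(add(SSZ, mul(Z, SSSZ)), SZ)))
  step 5: S(mul(add(SSZ, mul(Z, SSSZ)), SZ))
  step 6: S(mul(S(add(SZ, mul(Z, SSSZ))), SZ))

Answer: after 6 steps: S(mul(S(add(SZ, mul(Z, SSSZ))), SZ))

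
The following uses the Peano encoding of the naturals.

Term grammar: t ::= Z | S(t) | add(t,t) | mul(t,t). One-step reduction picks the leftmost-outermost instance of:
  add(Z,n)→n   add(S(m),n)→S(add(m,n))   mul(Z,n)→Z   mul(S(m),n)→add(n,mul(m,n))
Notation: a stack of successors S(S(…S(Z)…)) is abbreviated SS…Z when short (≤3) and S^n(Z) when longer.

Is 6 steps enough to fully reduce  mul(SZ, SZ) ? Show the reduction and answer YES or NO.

  start: mul(SZ, SZ)
  [1] add(SZ, mul(Z, SZ))
  [2] S(add(Z, mul(Z, SZ)))
  [3] S(mul(Z, SZ))
  [4] SZ

Answer: YES — reaches normal form SZ in 4 ≤ 6 steps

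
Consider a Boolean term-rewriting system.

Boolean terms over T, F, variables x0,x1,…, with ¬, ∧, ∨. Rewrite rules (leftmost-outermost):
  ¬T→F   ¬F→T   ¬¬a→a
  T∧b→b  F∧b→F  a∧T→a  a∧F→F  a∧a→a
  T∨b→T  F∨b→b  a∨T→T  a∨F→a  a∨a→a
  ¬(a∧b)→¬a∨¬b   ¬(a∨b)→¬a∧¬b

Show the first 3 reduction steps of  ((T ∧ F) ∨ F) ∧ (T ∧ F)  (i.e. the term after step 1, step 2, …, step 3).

  start: ((T ∧ F) ∨ F) ∧ (T ∧ F)
  [1] (T ∧ F) ∧ (T ∧ F)
  [2] T ∧ F
  [3] F

Answer: after 3 steps: F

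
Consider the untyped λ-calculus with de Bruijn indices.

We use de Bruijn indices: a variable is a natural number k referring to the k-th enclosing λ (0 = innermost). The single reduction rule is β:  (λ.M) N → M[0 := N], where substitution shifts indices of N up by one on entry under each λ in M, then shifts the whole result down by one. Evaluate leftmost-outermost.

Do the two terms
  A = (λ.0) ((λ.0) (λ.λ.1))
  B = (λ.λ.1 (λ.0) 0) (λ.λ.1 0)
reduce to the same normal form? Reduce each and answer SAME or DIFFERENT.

Answer: DIFFERENT — A ⇓ λ.λ.1, B ⇓ λ.0

Working:
Term A:
  start: (λ.0) ((λ.0) (λ.λ.1))
  step 1: (λ.0) (λ.λ.1)
  step 2: λ.λ.1

Term B:
  start: (λ.λ.1 (λ.0) 0) (λ.λ.1 0)
  step 1: λ.(λ.λ.1 0) (λ.0) 0
  step 2: λ.(λ.(λ.0) 0) 0
  step 3: λ.(λ.0) 0
  step 4: λ.0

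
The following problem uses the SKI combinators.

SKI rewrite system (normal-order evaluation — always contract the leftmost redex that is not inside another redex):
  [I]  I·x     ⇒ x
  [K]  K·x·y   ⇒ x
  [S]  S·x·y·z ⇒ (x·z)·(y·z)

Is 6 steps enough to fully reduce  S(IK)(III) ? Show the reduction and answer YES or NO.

Answer: YES — reaches normal form SKI in 3 ≤ 6 steps

Derivation:
  start: S(IK)(III)
  [1] SK(III)
  [2] SK(II)
  [3] SKI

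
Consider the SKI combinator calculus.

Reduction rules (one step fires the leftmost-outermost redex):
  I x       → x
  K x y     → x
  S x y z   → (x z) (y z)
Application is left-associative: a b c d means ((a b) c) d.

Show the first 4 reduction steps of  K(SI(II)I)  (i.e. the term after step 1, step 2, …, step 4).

Answer: after 4 steps: K(II)

Derivation:
  start: K(SI(II)I)
  →1  K(II(III))
  →2  K(I(III))
  →3  K(III)
  →4  K(II)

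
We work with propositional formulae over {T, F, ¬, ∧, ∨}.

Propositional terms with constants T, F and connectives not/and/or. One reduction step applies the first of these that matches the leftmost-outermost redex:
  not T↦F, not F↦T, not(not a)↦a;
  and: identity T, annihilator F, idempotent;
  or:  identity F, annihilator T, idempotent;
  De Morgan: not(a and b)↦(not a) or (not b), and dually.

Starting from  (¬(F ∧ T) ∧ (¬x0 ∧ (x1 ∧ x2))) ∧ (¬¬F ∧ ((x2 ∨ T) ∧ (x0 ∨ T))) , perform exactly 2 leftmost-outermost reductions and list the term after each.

  start: (¬(F ∧ T) ∧ (¬x0 ∧ (x1 ∧ x2))) ∧ (¬¬F ∧ ((x2 ∨ T) ∧ (x0 ∨ T)))
  →1  ((¬F ∨ ¬T) ∧ (¬x0 ∧ (x1 ∧ x2))) ∧ (¬¬F ∧ ((x2 ∨ T) ∧ (x0 ∨ T)))
  →2  ((T ∨ ¬T) ∧ (¬x0 ∧ (x1 ∧ x2))) ∧ (¬¬F ∧ ((x2 ∨ T) ∧ (x0 ∨ T)))

Answer: after 2 steps: ((T ∨ ¬T) ∧ (¬x0 ∧ (x1 ∧ x2))) ∧ (¬¬F ∧ ((x2 ∨ T) ∧ (x0 ∨ T)))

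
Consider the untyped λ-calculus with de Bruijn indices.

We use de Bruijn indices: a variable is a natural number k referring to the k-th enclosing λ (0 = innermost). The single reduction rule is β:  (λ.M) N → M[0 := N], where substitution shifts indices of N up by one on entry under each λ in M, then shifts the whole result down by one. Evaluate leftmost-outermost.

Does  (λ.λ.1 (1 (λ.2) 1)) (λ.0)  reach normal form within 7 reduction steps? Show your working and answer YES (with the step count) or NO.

Answer: YES — reaches normal form λ.λ.0 in 4 ≤ 7 steps

Derivation:
  start: (λ.λ.1 (1 (λ.2) 1)) (λ.0)
  step 1: λ.(λ.0) ((λ.0) (λ.λ.0) (λ.0))
  step 2: λ.(λ.0) (λ.λ.0) (λ.0)
  step 3: λ.(λ.λ.0) (λ.0)
  step 4: λ.λ.0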